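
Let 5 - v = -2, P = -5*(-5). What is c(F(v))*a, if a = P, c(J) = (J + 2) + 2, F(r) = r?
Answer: 275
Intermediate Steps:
P = 25
v = 7 (v = 5 - 1*(-2) = 5 + 2 = 7)
c(J) = 4 + J (c(J) = (2 + J) + 2 = 4 + J)
a = 25
c(F(v))*a = (4 + 7)*25 = 11*25 = 275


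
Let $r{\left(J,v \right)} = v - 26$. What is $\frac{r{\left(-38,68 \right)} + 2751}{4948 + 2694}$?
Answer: $\frac{2793}{7642} \approx 0.36548$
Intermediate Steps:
$r{\left(J,v \right)} = -26 + v$ ($r{\left(J,v \right)} = v - 26 = -26 + v$)
$\frac{r{\left(-38,68 \right)} + 2751}{4948 + 2694} = \frac{\left(-26 + 68\right) + 2751}{4948 + 2694} = \frac{42 + 2751}{7642} = 2793 \cdot \frac{1}{7642} = \frac{2793}{7642}$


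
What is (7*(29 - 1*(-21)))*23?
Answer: 8050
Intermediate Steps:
(7*(29 - 1*(-21)))*23 = (7*(29 + 21))*23 = (7*50)*23 = 350*23 = 8050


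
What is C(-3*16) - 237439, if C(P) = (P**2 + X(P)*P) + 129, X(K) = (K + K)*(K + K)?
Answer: -677374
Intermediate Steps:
X(K) = 4*K**2 (X(K) = (2*K)*(2*K) = 4*K**2)
C(P) = 129 + P**2 + 4*P**3 (C(P) = (P**2 + (4*P**2)*P) + 129 = (P**2 + 4*P**3) + 129 = 129 + P**2 + 4*P**3)
C(-3*16) - 237439 = (129 + (-3*16)**2 + 4*(-3*16)**3) - 237439 = (129 + (-48)**2 + 4*(-48)**3) - 237439 = (129 + 2304 + 4*(-110592)) - 237439 = (129 + 2304 - 442368) - 237439 = -439935 - 237439 = -677374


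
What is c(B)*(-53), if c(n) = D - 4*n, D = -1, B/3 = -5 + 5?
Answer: 53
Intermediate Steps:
B = 0 (B = 3*(-5 + 5) = 3*0 = 0)
c(n) = -1 - 4*n
c(B)*(-53) = (-1 - 4*0)*(-53) = (-1 + 0)*(-53) = -1*(-53) = 53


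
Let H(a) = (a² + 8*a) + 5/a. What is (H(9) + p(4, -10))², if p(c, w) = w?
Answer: 1669264/81 ≈ 20608.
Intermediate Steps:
H(a) = a² + 5/a + 8*a
(H(9) + p(4, -10))² = ((5 + 9²*(8 + 9))/9 - 10)² = ((5 + 81*17)/9 - 10)² = ((5 + 1377)/9 - 10)² = ((⅑)*1382 - 10)² = (1382/9 - 10)² = (1292/9)² = 1669264/81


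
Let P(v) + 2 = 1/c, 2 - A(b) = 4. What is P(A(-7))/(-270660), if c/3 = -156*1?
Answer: 937/126668880 ≈ 7.3972e-6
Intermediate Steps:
c = -468 (c = 3*(-156*1) = 3*(-156) = -468)
A(b) = -2 (A(b) = 2 - 1*4 = 2 - 4 = -2)
P(v) = -937/468 (P(v) = -2 + 1/(-468) = -2 - 1/468 = -937/468)
P(A(-7))/(-270660) = -937/468/(-270660) = -937/468*(-1/270660) = 937/126668880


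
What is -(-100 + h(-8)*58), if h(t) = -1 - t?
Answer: -306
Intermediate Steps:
-(-100 + h(-8)*58) = -(-100 + (-1 - 1*(-8))*58) = -(-100 + (-1 + 8)*58) = -(-100 + 7*58) = -(-100 + 406) = -1*306 = -306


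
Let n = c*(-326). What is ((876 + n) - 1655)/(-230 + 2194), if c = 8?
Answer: -3387/1964 ≈ -1.7245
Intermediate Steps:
n = -2608 (n = 8*(-326) = -2608)
((876 + n) - 1655)/(-230 + 2194) = ((876 - 2608) - 1655)/(-230 + 2194) = (-1732 - 1655)/1964 = -3387*1/1964 = -3387/1964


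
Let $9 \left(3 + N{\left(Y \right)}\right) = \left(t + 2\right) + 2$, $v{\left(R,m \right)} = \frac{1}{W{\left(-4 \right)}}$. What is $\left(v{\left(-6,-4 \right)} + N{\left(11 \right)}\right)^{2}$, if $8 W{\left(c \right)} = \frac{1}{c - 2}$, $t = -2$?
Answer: $\frac{208849}{81} \approx 2578.4$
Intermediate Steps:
$W{\left(c \right)} = \frac{1}{8 \left(-2 + c\right)}$ ($W{\left(c \right)} = \frac{1}{8 \left(c - 2\right)} = \frac{1}{8 \left(-2 + c\right)}$)
$v{\left(R,m \right)} = -48$ ($v{\left(R,m \right)} = \frac{1}{\frac{1}{8} \frac{1}{-2 - 4}} = \frac{1}{\frac{1}{8} \frac{1}{-6}} = \frac{1}{\frac{1}{8} \left(- \frac{1}{6}\right)} = \frac{1}{- \frac{1}{48}} = -48$)
$N{\left(Y \right)} = - \frac{25}{9}$ ($N{\left(Y \right)} = -3 + \frac{\left(-2 + 2\right) + 2}{9} = -3 + \frac{0 + 2}{9} = -3 + \frac{1}{9} \cdot 2 = -3 + \frac{2}{9} = - \frac{25}{9}$)
$\left(v{\left(-6,-4 \right)} + N{\left(11 \right)}\right)^{2} = \left(-48 - \frac{25}{9}\right)^{2} = \left(- \frac{457}{9}\right)^{2} = \frac{208849}{81}$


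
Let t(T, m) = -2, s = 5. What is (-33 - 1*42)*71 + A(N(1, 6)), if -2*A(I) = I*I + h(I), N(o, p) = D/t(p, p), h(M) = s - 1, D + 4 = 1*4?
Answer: -5327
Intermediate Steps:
D = 0 (D = -4 + 1*4 = -4 + 4 = 0)
h(M) = 4 (h(M) = 5 - 1 = 4)
N(o, p) = 0 (N(o, p) = 0/(-2) = 0*(-½) = 0)
A(I) = -2 - I²/2 (A(I) = -(I*I + 4)/2 = -(I² + 4)/2 = -(4 + I²)/2 = -2 - I²/2)
(-33 - 1*42)*71 + A(N(1, 6)) = (-33 - 1*42)*71 + (-2 - ½*0²) = (-33 - 42)*71 + (-2 - ½*0) = -75*71 + (-2 + 0) = -5325 - 2 = -5327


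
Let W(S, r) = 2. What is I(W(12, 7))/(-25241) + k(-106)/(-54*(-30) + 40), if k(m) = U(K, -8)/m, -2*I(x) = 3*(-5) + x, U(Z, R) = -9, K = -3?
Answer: -916571/4441406360 ≈ -0.00020637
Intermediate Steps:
I(x) = 15/2 - x/2 (I(x) = -(3*(-5) + x)/2 = -(-15 + x)/2 = 15/2 - x/2)
k(m) = -9/m
I(W(12, 7))/(-25241) + k(-106)/(-54*(-30) + 40) = (15/2 - 1/2*2)/(-25241) + (-9/(-106))/(-54*(-30) + 40) = (15/2 - 1)*(-1/25241) + (-9*(-1/106))/(1620 + 40) = (13/2)*(-1/25241) + (9/106)/1660 = -13/50482 + (9/106)*(1/1660) = -13/50482 + 9/175960 = -916571/4441406360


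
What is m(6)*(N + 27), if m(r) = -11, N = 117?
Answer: -1584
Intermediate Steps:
m(6)*(N + 27) = -11*(117 + 27) = -11*144 = -1584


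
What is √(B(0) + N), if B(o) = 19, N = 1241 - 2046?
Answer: I*√786 ≈ 28.036*I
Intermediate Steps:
N = -805
√(B(0) + N) = √(19 - 805) = √(-786) = I*√786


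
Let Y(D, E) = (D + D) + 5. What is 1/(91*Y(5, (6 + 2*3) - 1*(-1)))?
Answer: 1/1365 ≈ 0.00073260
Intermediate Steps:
Y(D, E) = 5 + 2*D (Y(D, E) = 2*D + 5 = 5 + 2*D)
1/(91*Y(5, (6 + 2*3) - 1*(-1))) = 1/(91*(5 + 2*5)) = 1/(91*(5 + 10)) = 1/(91*15) = 1/1365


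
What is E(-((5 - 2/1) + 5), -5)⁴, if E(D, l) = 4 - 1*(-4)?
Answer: 4096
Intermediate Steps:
E(D, l) = 8 (E(D, l) = 4 + 4 = 8)
E(-((5 - 2/1) + 5), -5)⁴ = 8⁴ = 4096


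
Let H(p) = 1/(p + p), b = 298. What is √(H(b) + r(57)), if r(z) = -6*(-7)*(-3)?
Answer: I*√11189155/298 ≈ 11.225*I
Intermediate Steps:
H(p) = 1/(2*p)
r(z) = -126 (r(z) = 42*(-3) = -126)
√(H(b) + r(57)) = √((½)/298 - 126) = √((½)*(1/298) - 126) = √(1/596 - 126) = √(-75095/596) = I*√11189155/298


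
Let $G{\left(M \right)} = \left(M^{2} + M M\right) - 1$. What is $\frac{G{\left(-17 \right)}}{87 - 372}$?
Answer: $- \frac{577}{285} \approx -2.0246$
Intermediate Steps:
$G{\left(M \right)} = -1 + 2 M^{2}$ ($G{\left(M \right)} = \left(M^{2} + M^{2}\right) - 1 = 2 M^{2} - 1 = -1 + 2 M^{2}$)
$\frac{G{\left(-17 \right)}}{87 - 372} = \frac{-1 + 2 \left(-17\right)^{2}}{87 - 372} = \frac{-1 + 2 \cdot 289}{-285} = \left(-1 + 578\right) \left(- \frac{1}{285}\right) = 577 \left(- \frac{1}{285}\right) = - \frac{577}{285}$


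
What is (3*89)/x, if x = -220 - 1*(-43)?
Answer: -89/59 ≈ -1.5085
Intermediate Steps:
x = -177 (x = -220 + 43 = -177)
(3*89)/x = (3*89)/(-177) = 267*(-1/177) = -89/59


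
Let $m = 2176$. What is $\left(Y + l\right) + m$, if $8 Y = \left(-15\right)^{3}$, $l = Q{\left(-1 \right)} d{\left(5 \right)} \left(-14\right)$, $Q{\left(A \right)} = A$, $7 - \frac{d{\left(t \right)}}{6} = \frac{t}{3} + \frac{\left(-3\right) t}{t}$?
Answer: $\frac{19633}{8} \approx 2454.1$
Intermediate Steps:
$d{\left(t \right)} = 60 - 2 t$ ($d{\left(t \right)} = 42 - 6 \left(\frac{t}{3} + \frac{\left(-3\right) t}{t}\right) = 42 - 6 \left(t \frac{1}{3} - 3\right) = 42 - 6 \left(\frac{t}{3} - 3\right) = 42 - 6 \left(-3 + \frac{t}{3}\right) = 42 - \left(-18 + 2 t\right) = 60 - 2 t$)
$l = 700$ ($l = - (60 - 10) \left(-14\right) = \left(-1\right) 50 \left(-14\right) = \left(-50\right) \left(-14\right) = 700$)
$Y = - \frac{3375}{8}$ ($Y = \frac{\left(-15\right)^{3}}{8} = \frac{1}{8} \left(-3375\right) = - \frac{3375}{8} \approx -421.88$)
$\left(Y + l\right) + m = \left(- \frac{3375}{8} + 700\right) + 2176 = \frac{2225}{8} + 2176 = \frac{19633}{8}$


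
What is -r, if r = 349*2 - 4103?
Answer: 3405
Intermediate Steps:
r = -3405 (r = 698 - 4103 = -3405)
-r = -1*(-3405) = 3405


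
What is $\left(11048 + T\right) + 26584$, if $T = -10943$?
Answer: $26689$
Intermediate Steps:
$\left(11048 + T\right) + 26584 = \left(11048 - 10943\right) + 26584 = 105 + 26584 = 26689$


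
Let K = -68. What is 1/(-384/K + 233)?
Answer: 17/4057 ≈ 0.0041903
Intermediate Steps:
1/(-384/K + 233) = 1/(-384/(-68) + 233) = 1/(-384*(-1/68) + 233) = 1/(96/17 + 233) = 1/(4057/17) = 17/4057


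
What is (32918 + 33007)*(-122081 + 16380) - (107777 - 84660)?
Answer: -6968361542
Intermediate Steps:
(32918 + 33007)*(-122081 + 16380) - (107777 - 84660) = 65925*(-105701) - 1*23117 = -6968338425 - 23117 = -6968361542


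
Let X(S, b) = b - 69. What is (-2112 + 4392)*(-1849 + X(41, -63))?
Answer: -4516680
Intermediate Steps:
X(S, b) = -69 + b
(-2112 + 4392)*(-1849 + X(41, -63)) = (-2112 + 4392)*(-1849 + (-69 - 63)) = 2280*(-1849 - 132) = 2280*(-1981) = -4516680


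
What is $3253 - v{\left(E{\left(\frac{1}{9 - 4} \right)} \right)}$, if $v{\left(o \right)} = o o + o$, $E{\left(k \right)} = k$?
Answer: $\frac{81319}{25} \approx 3252.8$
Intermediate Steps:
$v{\left(o \right)} = o + o^{2}$ ($v{\left(o \right)} = o^{2} + o = o + o^{2}$)
$3253 - v{\left(E{\left(\frac{1}{9 - 4} \right)} \right)} = 3253 - \frac{1 + \frac{1}{9 - 4}}{9 - 4} = 3253 - \frac{1 + \frac{1}{5}}{5} = 3253 - \frac{1}{5} \cdot \frac{6}{5} = 3253 - \frac{6}{25} = \frac{81319}{25}$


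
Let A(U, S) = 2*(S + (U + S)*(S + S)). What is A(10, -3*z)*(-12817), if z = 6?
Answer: -6921180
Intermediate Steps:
A(U, S) = 2*S + 4*S*(S + U) (A(U, S) = 2*(S + (S + U)*(2*S)) = 2*(S + 2*S*(S + U)) = 2*S + 4*S*(S + U))
A(10, -3*z)*(-12817) = (2*(-3*6)*(1 + 2*(-3*6) + 2*10))*(-12817) = (2*(-18)*(1 + 2*(-18) + 20))*(-12817) = (2*(-18)*(1 - 36 + 20))*(-12817) = (2*(-18)*(-15))*(-12817) = 540*(-12817) = -6921180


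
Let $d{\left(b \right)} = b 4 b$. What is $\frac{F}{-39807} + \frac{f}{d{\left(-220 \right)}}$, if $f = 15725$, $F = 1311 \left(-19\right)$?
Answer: $\frac{72644633}{102755136} \approx 0.70697$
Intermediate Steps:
$F = -24909$
$d{\left(b \right)} = 4 b^{2}$ ($d{\left(b \right)} = 4 b b = 4 b^{2}$)
$\frac{F}{-39807} + \frac{f}{d{\left(-220 \right)}} = - \frac{24909}{-39807} + \frac{15725}{4 \left(-220\right)^{2}} = \left(-24909\right) \left(- \frac{1}{39807}\right) + \frac{15725}{4 \cdot 48400} = \frac{8303}{13269} + \frac{15725}{193600} = \frac{8303}{13269} + 15725 \cdot \frac{1}{193600} = \frac{8303}{13269} + \frac{629}{7744} = \frac{72644633}{102755136}$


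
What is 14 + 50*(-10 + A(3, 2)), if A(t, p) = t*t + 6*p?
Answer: 564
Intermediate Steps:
A(t, p) = t² + 6*p
14 + 50*(-10 + A(3, 2)) = 14 + 50*(-10 + (3² + 6*2)) = 14 + 50*(-10 + (9 + 12)) = 14 + 50*(-10 + 21) = 14 + 50*11 = 14 + 550 = 564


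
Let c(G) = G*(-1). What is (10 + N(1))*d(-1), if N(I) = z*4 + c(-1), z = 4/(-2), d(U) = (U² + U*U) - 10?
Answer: -24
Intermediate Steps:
d(U) = -10 + 2*U² (d(U) = (U² + U²) - 10 = 2*U² - 10 = -10 + 2*U²)
c(G) = -G
z = -2 (z = 4*(-½) = -2)
N(I) = -7 (N(I) = -2*4 - 1*(-1) = -8 + 1 = -7)
(10 + N(1))*d(-1) = (10 - 7)*(-10 + 2*(-1)²) = 3*(-10 + 2*1) = 3*(-10 + 2) = 3*(-8) = -24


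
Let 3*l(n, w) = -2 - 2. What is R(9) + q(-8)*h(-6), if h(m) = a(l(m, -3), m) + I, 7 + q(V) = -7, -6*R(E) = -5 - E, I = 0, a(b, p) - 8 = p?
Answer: -77/3 ≈ -25.667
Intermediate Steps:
l(n, w) = -4/3 (l(n, w) = (-2 - 2)/3 = (⅓)*(-4) = -4/3)
a(b, p) = 8 + p
R(E) = ⅚ + E/6 (R(E) = -(-5 - E)/6 = ⅚ + E/6)
q(V) = -14 (q(V) = -7 - 7 = -14)
h(m) = 8 + m (h(m) = (8 + m) + 0 = 8 + m)
R(9) + q(-8)*h(-6) = (⅚ + (⅙)*9) - 14*(8 - 6) = (⅚ + 3/2) - 14*2 = 7/3 - 28 = -77/3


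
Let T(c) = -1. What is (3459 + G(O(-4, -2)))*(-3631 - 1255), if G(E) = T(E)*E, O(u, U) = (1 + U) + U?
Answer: -16915332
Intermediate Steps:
O(u, U) = 1 + 2*U
G(E) = -E
(3459 + G(O(-4, -2)))*(-3631 - 1255) = (3459 - (1 + 2*(-2)))*(-3631 - 1255) = (3459 - (1 - 4))*(-4886) = (3459 - 1*(-3))*(-4886) = (3459 + 3)*(-4886) = 3462*(-4886) = -16915332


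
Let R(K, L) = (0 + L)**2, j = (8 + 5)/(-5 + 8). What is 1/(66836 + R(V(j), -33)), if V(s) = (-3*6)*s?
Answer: 1/67925 ≈ 1.4722e-5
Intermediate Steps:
j = 13/3 ≈ 4.3333
V(s) = -18*s
R(K, L) = L**2
1/(66836 + R(V(j), -33)) = 1/(66836 + (-33)**2) = 1/(66836 + 1089) = 1/67925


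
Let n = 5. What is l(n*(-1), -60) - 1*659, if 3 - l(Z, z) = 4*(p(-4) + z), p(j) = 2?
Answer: -424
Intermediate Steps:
l(Z, z) = -5 - 4*z (l(Z, z) = 3 - 4*(2 + z) = 3 - (8 + 4*z) = 3 + (-8 - 4*z) = -5 - 4*z)
l(n*(-1), -60) - 1*659 = (-5 - 4*(-60)) - 1*659 = (-5 + 240) - 659 = 235 - 659 = -424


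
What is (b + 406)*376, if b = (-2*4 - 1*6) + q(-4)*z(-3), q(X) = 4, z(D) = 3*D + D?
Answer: 129344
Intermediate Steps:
z(D) = 4*D
b = -62 (b = (-2*4 - 1*6) + 4*(4*(-3)) = (-8 - 6) + 4*(-12) = -14 - 48 = -62)
(b + 406)*376 = (-62 + 406)*376 = 344*376 = 129344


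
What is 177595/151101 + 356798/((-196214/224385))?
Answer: -6048564614573450/14824065807 ≈ -4.0802e+5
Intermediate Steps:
177595/151101 + 356798/((-196214/224385)) = 177595*(1/151101) + 356798/((-196214*1/224385)) = 177595/151101 + 356798/(-196214/224385) = 177595/151101 + 356798*(-224385/196214) = 177595/151101 - 40030059615/98107 = -6048564614573450/14824065807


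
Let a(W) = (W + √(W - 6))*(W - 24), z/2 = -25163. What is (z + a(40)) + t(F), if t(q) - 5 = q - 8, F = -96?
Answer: -49785 + 16*√34 ≈ -49692.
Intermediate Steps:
z = -50326 (z = 2*(-25163) = -50326)
t(q) = -3 + q (t(q) = 5 + (q - 8) = 5 + (-8 + q) = -3 + q)
a(W) = (-24 + W)*(W + √(-6 + W)) (a(W) = (W + √(-6 + W))*(-24 + W) = (-24 + W)*(W + √(-6 + W)))
(z + a(40)) + t(F) = (-50326 + (40² - 24*40 - 24*√(-6 + 40) + 40*√(-6 + 40))) + (-3 - 96) = (-50326 + (1600 - 960 - 24*√34 + 40*√34)) - 99 = (-50326 + (640 + 16*√34)) - 99 = (-49686 + 16*√34) - 99 = -49785 + 16*√34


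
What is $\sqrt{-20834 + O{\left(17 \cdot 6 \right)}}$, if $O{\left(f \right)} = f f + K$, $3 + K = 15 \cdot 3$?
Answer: $14 i \sqrt{53} \approx 101.92 i$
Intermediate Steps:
$K = 42$ ($K = -3 + 15 \cdot 3 = -3 + 45 = 42$)
$O{\left(f \right)} = 42 + f^{2}$ ($O{\left(f \right)} = f f + 42 = f^{2} + 42 = 42 + f^{2}$)
$\sqrt{-20834 + O{\left(17 \cdot 6 \right)}} = \sqrt{-20834 + \left(42 + \left(17 \cdot 6\right)^{2}\right)} = \sqrt{-20834 + \left(42 + 102^{2}\right)} = \sqrt{-20834 + \left(42 + 10404\right)} = \sqrt{-20834 + 10446} = \sqrt{-10388} = 14 i \sqrt{53}$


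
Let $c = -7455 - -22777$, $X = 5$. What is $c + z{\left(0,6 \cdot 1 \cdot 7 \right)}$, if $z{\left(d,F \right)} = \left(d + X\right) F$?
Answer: $15532$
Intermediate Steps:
$z{\left(d,F \right)} = F \left(5 + d\right)$ ($z{\left(d,F \right)} = \left(d + 5\right) F = \left(5 + d\right) F = F \left(5 + d\right)$)
$c = 15322$ ($c = -7455 + 22777 = 15322$)
$c + z{\left(0,6 \cdot 1 \cdot 7 \right)} = 15322 + 6 \cdot 1 \cdot 7 \left(5 + 0\right) = 15322 + 6 \cdot 7 \cdot 5 = 15322 + 42 \cdot 5 = 15322 + 210 = 15532$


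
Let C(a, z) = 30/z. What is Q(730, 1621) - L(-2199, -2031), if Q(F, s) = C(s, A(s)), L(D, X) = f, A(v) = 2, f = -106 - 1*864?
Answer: 985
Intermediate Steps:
f = -970 (f = -106 - 864 = -970)
L(D, X) = -970
Q(F, s) = 15 (Q(F, s) = 30/2 = 30*(½) = 15)
Q(730, 1621) - L(-2199, -2031) = 15 - 1*(-970) = 15 + 970 = 985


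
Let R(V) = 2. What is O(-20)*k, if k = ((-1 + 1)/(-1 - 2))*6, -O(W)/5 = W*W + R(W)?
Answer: 0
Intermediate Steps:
O(W) = -10 - 5*W² (O(W) = -5*(W*W + 2) = -5*(W² + 2) = -5*(2 + W²) = -10 - 5*W²)
k = 0 (k = (0/(-3))*6 = (0*(-⅓))*6 = 0*6 = 0)
O(-20)*k = (-10 - 5*(-20)²)*0 = (-10 - 5*400)*0 = (-10 - 2000)*0 = -2010*0 = 0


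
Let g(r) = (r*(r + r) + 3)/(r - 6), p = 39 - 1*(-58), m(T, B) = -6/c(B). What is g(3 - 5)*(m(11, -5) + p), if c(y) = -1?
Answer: -1133/8 ≈ -141.63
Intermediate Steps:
m(T, B) = 6 (m(T, B) = -6/(-1) = -6*(-1) = 6)
p = 97 (p = 39 + 58 = 97)
g(r) = (3 + 2*r**2)/(-6 + r) (g(r) = (r*(2*r) + 3)/(-6 + r) = (2*r**2 + 3)/(-6 + r) = (3 + 2*r**2)/(-6 + r))
g(3 - 5)*(m(11, -5) + p) = ((3 + 2*(3 - 5)**2)/(-6 + (3 - 5)))*(6 + 97) = ((3 + 2*(-2)**2)/(-6 - 2))*103 = ((3 + 2*4)/(-8))*103 = -(3 + 8)/8*103 = -1/8*11*103 = -11/8*103 = -1133/8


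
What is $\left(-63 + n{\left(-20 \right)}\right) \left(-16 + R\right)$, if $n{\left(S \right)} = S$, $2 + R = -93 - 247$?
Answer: $29714$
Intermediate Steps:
$R = -342$ ($R = -2 - 340 = -342$)
$\left(-63 + n{\left(-20 \right)}\right) \left(-16 + R\right) = \left(-63 - 20\right) \left(-16 - 342\right) = \left(-83\right) \left(-358\right) = 29714$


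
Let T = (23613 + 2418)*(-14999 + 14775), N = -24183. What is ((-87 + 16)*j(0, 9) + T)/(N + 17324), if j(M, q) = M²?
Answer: 5830944/6859 ≈ 850.12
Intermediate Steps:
T = -5830944 (T = 26031*(-224) = -5830944)
((-87 + 16)*j(0, 9) + T)/(N + 17324) = ((-87 + 16)*0² - 5830944)/(-24183 + 17324) = (-71*0 - 5830944)/(-6859) = (0 - 5830944)*(-1/6859) = -5830944*(-1/6859) = 5830944/6859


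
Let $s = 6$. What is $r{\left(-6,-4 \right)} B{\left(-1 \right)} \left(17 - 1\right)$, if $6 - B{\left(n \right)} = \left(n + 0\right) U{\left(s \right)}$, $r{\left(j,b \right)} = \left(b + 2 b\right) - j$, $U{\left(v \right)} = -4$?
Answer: $-192$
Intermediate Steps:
$r{\left(j,b \right)} = - j + 3 b$ ($r{\left(j,b \right)} = 3 b - j = - j + 3 b$)
$B{\left(n \right)} = 6 + 4 n$ ($B{\left(n \right)} = 6 - \left(n + 0\right) \left(-4\right) = 6 - n \left(-4\right) = 6 - - 4 n = 6 + 4 n$)
$r{\left(-6,-4 \right)} B{\left(-1 \right)} \left(17 - 1\right) = \left(\left(-1\right) \left(-6\right) + 3 \left(-4\right)\right) \left(6 + 4 \left(-1\right)\right) \left(17 - 1\right) = \left(6 - 12\right) \left(6 - 4\right) 16 = \left(-6\right) 2 \cdot 16 = \left(-12\right) 16 = -192$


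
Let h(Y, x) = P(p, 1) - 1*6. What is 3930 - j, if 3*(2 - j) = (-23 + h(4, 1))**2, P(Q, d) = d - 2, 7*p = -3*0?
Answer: 4228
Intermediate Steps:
p = 0 (p = (-3*0)/7 = (1/7)*0 = 0)
P(Q, d) = -2 + d
h(Y, x) = -7 (h(Y, x) = (-2 + 1) - 1*6 = -1 - 6 = -7)
j = -298 (j = 2 - (-23 - 7)**2/3 = 2 - 1/3*(-30)**2 = 2 - 1/3*900 = 2 - 300 = -298)
3930 - j = 3930 - 1*(-298) = 3930 + 298 = 4228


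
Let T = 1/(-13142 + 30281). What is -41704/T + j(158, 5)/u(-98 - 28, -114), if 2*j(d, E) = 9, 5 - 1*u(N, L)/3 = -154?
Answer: -75765074735/106 ≈ -7.1476e+8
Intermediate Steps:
u(N, L) = 477 (u(N, L) = 15 - 3*(-154) = 15 + 462 = 477)
T = 1/17139 ≈ 5.8346e-5
j(d, E) = 9/2 (j(d, E) = (½)*9 = 9/2)
-41704/T + j(158, 5)/u(-98 - 28, -114) = -41704/1/17139 + (9/2)/477 = -41704*17139 + (9/2)*(1/477) = -714764856 + 1/106 = -75765074735/106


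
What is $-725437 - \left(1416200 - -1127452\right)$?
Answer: $-3269089$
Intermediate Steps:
$-725437 - \left(1416200 - -1127452\right) = -725437 - \left(1416200 + 1127452\right) = -725437 - 2543652 = -3269089$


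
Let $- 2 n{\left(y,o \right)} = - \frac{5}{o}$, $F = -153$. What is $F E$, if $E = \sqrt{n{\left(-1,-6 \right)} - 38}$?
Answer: $- \frac{51 i \sqrt{1383}}{2} \approx - 948.31 i$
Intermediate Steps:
$n{\left(y,o \right)} = \frac{5}{2 o}$ ($n{\left(y,o \right)} = - \frac{\left(-5\right) \frac{1}{o}}{2} = \frac{5}{2 o}$)
$E = \frac{i \sqrt{1383}}{6}$ ($E = \sqrt{\frac{5}{2 \left(-6\right)} - 38} = \sqrt{\frac{5}{2} \left(- \frac{1}{6}\right) - 38} = \sqrt{- \frac{5}{12} - 38} = \sqrt{- \frac{461}{12}} = \frac{i \sqrt{1383}}{6} \approx 6.1981 i$)
$F E = - 153 \frac{i \sqrt{1383}}{6} = - \frac{51 i \sqrt{1383}}{2}$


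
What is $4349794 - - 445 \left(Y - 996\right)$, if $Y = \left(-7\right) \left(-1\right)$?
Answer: $3909689$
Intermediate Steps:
$Y = 7$
$4349794 - - 445 \left(Y - 996\right) = 4349794 - - 445 \left(7 - 996\right) = 4349794 - \left(-445\right) \left(-989\right) = 4349794 - 440105 = 3909689$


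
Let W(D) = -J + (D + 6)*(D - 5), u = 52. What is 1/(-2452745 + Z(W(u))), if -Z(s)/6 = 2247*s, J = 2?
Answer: -1/39177713 ≈ -2.5525e-8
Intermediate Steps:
W(D) = -2 + (-5 + D)*(6 + D) (W(D) = -1*2 + (D + 6)*(D - 5) = -2 + (6 + D)*(-5 + D) = -2 + (-5 + D)*(6 + D))
Z(s) = -13482*s
1/(-2452745 + Z(W(u))) = 1/(-2452745 - 13482*(-32 + 52 + 52²)) = 1/(-2452745 - 13482*(-32 + 52 + 2704)) = 1/(-2452745 - 13482*2724) = 1/(-2452745 - 36724968) = 1/(-39177713) = -1/39177713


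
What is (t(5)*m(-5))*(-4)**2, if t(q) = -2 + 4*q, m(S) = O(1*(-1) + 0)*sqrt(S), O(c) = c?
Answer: -288*I*sqrt(5) ≈ -643.99*I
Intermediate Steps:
m(S) = -sqrt(S) (m(S) = (1*(-1) + 0)*sqrt(S) = (-1 + 0)*sqrt(S) = -sqrt(S))
(t(5)*m(-5))*(-4)**2 = ((-2 + 4*5)*(-sqrt(-5)))*(-4)**2 = ((-2 + 20)*(-I*sqrt(5)))*16 = (18*(-I*sqrt(5)))*16 = -18*I*sqrt(5)*16 = -288*I*sqrt(5)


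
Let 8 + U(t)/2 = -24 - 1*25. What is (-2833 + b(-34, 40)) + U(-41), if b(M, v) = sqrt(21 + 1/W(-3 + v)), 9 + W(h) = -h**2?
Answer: -2947 + sqrt(39875186)/1378 ≈ -2942.4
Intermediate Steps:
U(t) = -114 (U(t) = -16 + 2*(-24 - 1*25) = -16 + 2*(-24 - 25) = -16 + 2*(-49) = -16 - 98 = -114)
W(h) = -9 - h**2
b(M, v) = sqrt(21 + 1/(-9 - (-3 + v)**2))
(-2833 + b(-34, 40)) + U(-41) = (-2833 + sqrt((188 + 21*(-3 + 40)**2)/(9 + (-3 + 40)**2))) - 114 = (-2833 + sqrt((188 + 21*37**2)/(9 + 37**2))) - 114 = (-2833 + sqrt((188 + 21*1369)/(9 + 1369))) - 114 = (-2833 + sqrt((188 + 28749)/1378)) - 114 = (-2833 + sqrt((1/1378)*28937)) - 114 = (-2833 + sqrt(28937/1378)) - 114 = (-2833 + sqrt(39875186)/1378) - 114 = -2947 + sqrt(39875186)/1378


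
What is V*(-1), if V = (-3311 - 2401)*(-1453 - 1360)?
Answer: -16067856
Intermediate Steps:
V = 16067856 (V = -5712*(-2813) = 16067856)
V*(-1) = 16067856*(-1) = -16067856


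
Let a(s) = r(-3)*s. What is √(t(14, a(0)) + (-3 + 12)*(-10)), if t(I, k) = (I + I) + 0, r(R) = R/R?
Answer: I*√62 ≈ 7.874*I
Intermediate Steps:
r(R) = 1
a(s) = s (a(s) = 1*s = s)
t(I, k) = 2*I (t(I, k) = 2*I + 0 = 2*I)
√(t(14, a(0)) + (-3 + 12)*(-10)) = √(2*14 + (-3 + 12)*(-10)) = √(28 + 9*(-10)) = √(28 - 90) = √(-62) = I*√62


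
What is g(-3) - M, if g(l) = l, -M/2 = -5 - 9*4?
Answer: -85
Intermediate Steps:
M = 82 (M = -2*(-5 - 9*4) = -2*(-5 - 36) = -2*(-41) = 82)
g(-3) - M = -3 - 1*82 = -3 - 82 = -85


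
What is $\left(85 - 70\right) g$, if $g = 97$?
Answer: $1455$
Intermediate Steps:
$\left(85 - 70\right) g = \left(85 - 70\right) 97 = 15 \cdot 97 = 1455$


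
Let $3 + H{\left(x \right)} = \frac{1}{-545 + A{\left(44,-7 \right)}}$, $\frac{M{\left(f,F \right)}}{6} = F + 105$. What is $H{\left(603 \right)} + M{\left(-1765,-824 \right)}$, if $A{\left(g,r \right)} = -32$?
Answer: $- \frac{2490910}{577} \approx -4317.0$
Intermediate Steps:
$M{\left(f,F \right)} = 630 + 6 F$ ($M{\left(f,F \right)} = 6 \left(F + 105\right) = 6 \left(105 + F\right) = 630 + 6 F$)
$H{\left(x \right)} = - \frac{1732}{577}$ ($H{\left(x \right)} = -3 + \frac{1}{-545 - 32} = -3 + \frac{1}{-577} = -3 - \frac{1}{577} = - \frac{1732}{577}$)
$H{\left(603 \right)} + M{\left(-1765,-824 \right)} = - \frac{1732}{577} + \left(630 + 6 \left(-824\right)\right) = - \frac{1732}{577} + \left(630 - 4944\right) = - \frac{1732}{577} - 4314 = - \frac{2490910}{577}$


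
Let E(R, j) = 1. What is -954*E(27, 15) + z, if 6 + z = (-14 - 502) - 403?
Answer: -1879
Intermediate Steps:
z = -925 (z = -6 + ((-14 - 502) - 403) = -6 + (-516 - 403) = -6 - 919 = -925)
-954*E(27, 15) + z = -954*1 - 925 = -954 - 925 = -1879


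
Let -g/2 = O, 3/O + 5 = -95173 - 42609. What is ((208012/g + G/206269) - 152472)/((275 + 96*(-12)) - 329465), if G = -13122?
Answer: -492646598908658/34069656999 ≈ -14460.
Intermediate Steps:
O = -1/45929 (O = 3/(-5 + (-95173 - 42609)) = 3/(-5 - 137782) = 3/(-137787) = 3*(-1/137787) = -1/45929 ≈ -2.1773e-5)
g = 2/45929 (g = -2*(-1/45929) = 2/45929 ≈ 4.3546e-5)
((208012/g + G/206269) - 152472)/((275 + 96*(-12)) - 329465) = ((208012/(2/45929) - 13122/206269) - 152472)/((275 + 96*(-12)) - 329465) = ((208012*(45929/2) - 13122*1/206269) - 152472)/((275 - 1152) - 329465) = ((4776891574 - 13122/206269) - 152472)/(-877 - 329465) = (985324648064284/206269 - 152472)/(-330342) = (985293197817316/206269)*(-1/330342) = -492646598908658/34069656999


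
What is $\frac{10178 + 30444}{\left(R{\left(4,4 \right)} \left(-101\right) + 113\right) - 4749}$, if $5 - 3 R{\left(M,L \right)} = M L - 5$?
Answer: $- \frac{20311}{2217} \approx -9.1615$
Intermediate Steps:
$R{\left(M,L \right)} = \frac{10}{3} - \frac{L M}{3}$ ($R{\left(M,L \right)} = \frac{5}{3} - \frac{M L - 5}{3} = \frac{5}{3} - \frac{L M - 5}{3} = \frac{5}{3} - \frac{-5 + L M}{3} = \frac{5}{3} - \left(- \frac{5}{3} + \frac{L M}{3}\right) = \frac{10}{3} - \frac{L M}{3}$)
$\frac{10178 + 30444}{\left(R{\left(4,4 \right)} \left(-101\right) + 113\right) - 4749} = \frac{10178 + 30444}{\left(\left(\frac{10}{3} - \frac{4}{3} \cdot 4\right) \left(-101\right) + 113\right) - 4749} = \frac{40622}{\left(\left(\frac{10}{3} - \frac{16}{3}\right) \left(-101\right) + 113\right) - 4749} = \frac{40622}{\left(\left(-2\right) \left(-101\right) + 113\right) - 4749} = \frac{40622}{\left(202 + 113\right) - 4749} = \frac{40622}{315 - 4749} = \frac{40622}{-4434} = 40622 \left(- \frac{1}{4434}\right) = - \frac{20311}{2217}$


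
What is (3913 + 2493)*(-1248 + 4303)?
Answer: 19570330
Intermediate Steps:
(3913 + 2493)*(-1248 + 4303) = 6406*3055 = 19570330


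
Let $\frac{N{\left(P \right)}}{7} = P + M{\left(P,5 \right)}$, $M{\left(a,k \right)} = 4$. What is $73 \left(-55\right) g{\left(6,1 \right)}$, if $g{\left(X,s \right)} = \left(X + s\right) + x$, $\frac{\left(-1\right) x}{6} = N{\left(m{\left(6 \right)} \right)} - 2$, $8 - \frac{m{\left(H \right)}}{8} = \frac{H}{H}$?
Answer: $10041515$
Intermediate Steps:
$m{\left(H \right)} = 56$ ($m{\left(H \right)} = 64 - 8 \frac{H}{H} = 64 - 8 = 56$)
$N{\left(P \right)} = 28 + 7 P$ ($N{\left(P \right)} = 7 \left(P + 4\right) = 7 \left(4 + P\right) = 28 + 7 P$)
$x = -2508$ ($x = - 6 \left(\left(28 + 7 \cdot 56\right) - 2\right) = - 6 \left(\left(28 + 392\right) - 2\right) = - 6 \left(420 - 2\right) = \left(-6\right) 418 = -2508$)
$g{\left(X,s \right)} = -2508 + X + s$ ($g{\left(X,s \right)} = \left(X + s\right) - 2508 = -2508 + X + s$)
$73 \left(-55\right) g{\left(6,1 \right)} = 73 \left(-55\right) \left(-2508 + 6 + 1\right) = \left(-4015\right) \left(-2501\right) = 10041515$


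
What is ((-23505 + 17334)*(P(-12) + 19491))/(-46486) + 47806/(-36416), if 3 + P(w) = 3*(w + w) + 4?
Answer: 99134113441/38473504 ≈ 2576.7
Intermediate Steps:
P(w) = 1 + 6*w (P(w) = -3 + (3*(w + w) + 4) = -3 + (3*(2*w) + 4) = -3 + (6*w + 4) = -3 + (4 + 6*w) = 1 + 6*w)
((-23505 + 17334)*(P(-12) + 19491))/(-46486) + 47806/(-36416) = ((-23505 + 17334)*((1 + 6*(-12)) + 19491))/(-46486) + 47806/(-36416) = -6171*((1 - 72) + 19491)*(-1/46486) + 47806*(-1/36416) = -6171*(-71 + 19491)*(-1/46486) - 23903/18208 = -6171*19420*(-1/46486) - 23903/18208 = -119840820*(-1/46486) - 23903/18208 = 5447310/2113 - 23903/18208 = 99134113441/38473504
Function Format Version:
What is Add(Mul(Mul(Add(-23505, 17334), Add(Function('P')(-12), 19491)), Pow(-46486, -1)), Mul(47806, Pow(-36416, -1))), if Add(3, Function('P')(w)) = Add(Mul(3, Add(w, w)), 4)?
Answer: Rational(99134113441, 38473504) ≈ 2576.7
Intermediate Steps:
Function('P')(w) = Add(1, Mul(6, w)) (Function('P')(w) = Add(-3, Add(Mul(3, Add(w, w)), 4)) = Add(-3, Add(Mul(3, Mul(2, w)), 4)) = Add(-3, Add(Mul(6, w), 4)) = Add(-3, Add(4, Mul(6, w))) = Add(1, Mul(6, w)))
Add(Mul(Mul(Add(-23505, 17334), Add(Function('P')(-12), 19491)), Pow(-46486, -1)), Mul(47806, Pow(-36416, -1))) = Add(Mul(Mul(Add(-23505, 17334), Add(Add(1, Mul(6, -12)), 19491)), Pow(-46486, -1)), Mul(47806, Pow(-36416, -1))) = Add(Mul(Mul(-6171, Add(Add(1, -72), 19491)), Rational(-1, 46486)), Mul(47806, Rational(-1, 36416))) = Add(Mul(Mul(-6171, Add(-71, 19491)), Rational(-1, 46486)), Rational(-23903, 18208)) = Add(Mul(Mul(-6171, 19420), Rational(-1, 46486)), Rational(-23903, 18208)) = Add(Mul(-119840820, Rational(-1, 46486)), Rational(-23903, 18208)) = Add(Rational(5447310, 2113), Rational(-23903, 18208)) = Rational(99134113441, 38473504)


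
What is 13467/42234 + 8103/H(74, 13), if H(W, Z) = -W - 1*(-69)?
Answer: -114051589/70390 ≈ -1620.3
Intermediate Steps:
H(W, Z) = 69 - W (H(W, Z) = -W + 69 = 69 - W)
13467/42234 + 8103/H(74, 13) = 13467/42234 + 8103/(69 - 1*74) = 13467*(1/42234) + 8103/(69 - 74) = 4489/14078 + 8103/(-5) = 4489/14078 + 8103*(-⅕) = 4489/14078 - 8103/5 = -114051589/70390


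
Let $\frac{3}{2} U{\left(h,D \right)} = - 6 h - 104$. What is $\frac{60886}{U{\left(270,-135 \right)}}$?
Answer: $- \frac{91329}{1724} \approx -52.975$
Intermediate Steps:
$U{\left(h,D \right)} = - \frac{208}{3} - 4 h$ ($U{\left(h,D \right)} = \frac{2 \left(- 6 h - 104\right)}{3} = \frac{2 \left(-104 - 6 h\right)}{3} = - \frac{208}{3} - 4 h$)
$\frac{60886}{U{\left(270,-135 \right)}} = \frac{60886}{- \frac{208}{3} - 1080} = \frac{60886}{- \frac{3448}{3}} = 60886 \left(- \frac{3}{3448}\right) = - \frac{91329}{1724}$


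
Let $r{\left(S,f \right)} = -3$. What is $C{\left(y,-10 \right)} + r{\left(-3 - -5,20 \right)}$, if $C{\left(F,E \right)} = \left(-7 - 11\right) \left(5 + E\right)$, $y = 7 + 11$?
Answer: $87$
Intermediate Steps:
$y = 18$
$C{\left(F,E \right)} = -90 - 18 E$ ($C{\left(F,E \right)} = - 18 \left(5 + E\right) = -90 - 18 E$)
$C{\left(y,-10 \right)} + r{\left(-3 - -5,20 \right)} = \left(-90 - -180\right) - 3 = \left(-90 + 180\right) - 3 = 90 - 3 = 87$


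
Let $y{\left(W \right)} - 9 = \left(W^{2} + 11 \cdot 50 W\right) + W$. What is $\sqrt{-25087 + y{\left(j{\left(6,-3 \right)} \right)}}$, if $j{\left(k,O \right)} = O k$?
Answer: $4 i \sqrt{2167} \approx 186.2 i$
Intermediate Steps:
$y{\left(W \right)} = 9 + W^{2} + 551 W$ ($y{\left(W \right)} = 9 + \left(\left(W^{2} + 11 \cdot 50 W\right) + W\right) = 9 + \left(\left(W^{2} + 550 W\right) + W\right) = 9 + \left(W^{2} + 551 W\right) = 9 + W^{2} + 551 W$)
$\sqrt{-25087 + y{\left(j{\left(6,-3 \right)} \right)}} = \sqrt{-25087 + \left(9 + \left(\left(-3\right) 6\right)^{2} + 551 \left(\left(-3\right) 6\right)\right)} = \sqrt{-25087 + \left(9 + \left(-18\right)^{2} + 551 \left(-18\right)\right)} = \sqrt{-25087 + \left(9 + 324 - 9918\right)} = \sqrt{-25087 - 9585} = \sqrt{-34672} = 4 i \sqrt{2167}$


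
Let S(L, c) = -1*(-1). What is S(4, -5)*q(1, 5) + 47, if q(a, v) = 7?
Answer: 54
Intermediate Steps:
S(L, c) = 1
S(4, -5)*q(1, 5) + 47 = 1*7 + 47 = 7 + 47 = 54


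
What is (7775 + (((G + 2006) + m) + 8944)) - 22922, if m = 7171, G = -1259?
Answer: 1715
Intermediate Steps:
(7775 + (((G + 2006) + m) + 8944)) - 22922 = (7775 + (((-1259 + 2006) + 7171) + 8944)) - 22922 = (7775 + ((747 + 7171) + 8944)) - 22922 = (7775 + (7918 + 8944)) - 22922 = (7775 + 16862) - 22922 = 24637 - 22922 = 1715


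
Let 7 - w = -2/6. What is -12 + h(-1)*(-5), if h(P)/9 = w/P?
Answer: 318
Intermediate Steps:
w = 22/3 (w = 7 - (-2)/6 = 7 - 1*(-⅓) = 7 + ⅓ = 22/3 ≈ 7.3333)
h(P) = 66/P (h(P) = 9*(22/(3*P)) = 66/P)
-12 + h(-1)*(-5) = -12 + (66/(-1))*(-5) = -12 + (66*(-1))*(-5) = -12 - 66*(-5) = -12 + 330 = 318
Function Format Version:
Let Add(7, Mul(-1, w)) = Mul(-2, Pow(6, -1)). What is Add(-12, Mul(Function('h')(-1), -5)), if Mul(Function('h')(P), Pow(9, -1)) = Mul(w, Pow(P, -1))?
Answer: 318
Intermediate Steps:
w = Rational(22, 3) (w = Add(7, Mul(-1, Mul(-2, Pow(6, -1)))) = Add(7, Mul(-1, Mul(-2, Rational(1, 6)))) = Add(7, Mul(-1, Rational(-1, 3))) = Add(7, Rational(1, 3)) = Rational(22, 3) ≈ 7.3333)
Function('h')(P) = Mul(66, Pow(P, -1)) (Function('h')(P) = Mul(9, Mul(Rational(22, 3), Pow(P, -1))) = Mul(66, Pow(P, -1)))
Add(-12, Mul(Function('h')(-1), -5)) = Add(-12, Mul(Mul(66, Pow(-1, -1)), -5)) = Add(-12, Mul(Mul(66, -1), -5)) = Add(-12, Mul(-66, -5)) = Add(-12, 330) = 318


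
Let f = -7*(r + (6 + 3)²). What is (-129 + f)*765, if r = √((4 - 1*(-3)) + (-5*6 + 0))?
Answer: -532440 - 5355*I*√23 ≈ -5.3244e+5 - 25682.0*I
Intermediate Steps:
r = I*√23 (r = √((4 + 3) + (-30 + 0)) = √(7 - 30) = √(-23) = I*√23 ≈ 4.7958*I)
f = -567 - 7*I*√23 (f = -7*(I*√23 + (6 + 3)²) = -7*(I*√23 + 9²) = -7*(I*√23 + 81) = -7*(81 + I*√23) = -567 - 7*I*√23 ≈ -567.0 - 33.571*I)
(-129 + f)*765 = (-129 + (-567 - 7*I*√23))*765 = (-696 - 7*I*√23)*765 = -532440 - 5355*I*√23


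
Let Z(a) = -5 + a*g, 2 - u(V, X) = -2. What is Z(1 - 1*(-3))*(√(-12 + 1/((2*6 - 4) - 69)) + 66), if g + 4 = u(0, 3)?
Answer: -330 - 5*I*√44713/61 ≈ -330.0 - 17.332*I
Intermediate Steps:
u(V, X) = 4 (u(V, X) = 2 - 1*(-2) = 2 + 2 = 4)
g = 0 (g = -4 + 4 = 0)
Z(a) = -5 (Z(a) = -5 + a*0 = -5 + 0 = -5)
Z(1 - 1*(-3))*(√(-12 + 1/((2*6 - 4) - 69)) + 66) = -5*(√(-12 + 1/((2*6 - 4) - 69)) + 66) = -5*(√(-12 + 1/((12 - 4) - 69)) + 66) = -5*(√(-12 + 1/(8 - 69)) + 66) = -5*(√(-12 + 1/(-61)) + 66) = -5*(√(-12 - 1/61) + 66) = -5*(√(-733/61) + 66) = -5*(I*√44713/61 + 66) = -5*(66 + I*√44713/61) = -330 - 5*I*√44713/61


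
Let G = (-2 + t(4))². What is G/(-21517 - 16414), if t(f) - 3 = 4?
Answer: -25/37931 ≈ -0.00065909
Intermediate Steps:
t(f) = 7 (t(f) = 3 + 4 = 7)
G = 25 (G = (-2 + 7)² = 5² = 25)
G/(-21517 - 16414) = 25/(-21517 - 16414) = 25/(-37931) = -1/37931*25 = -25/37931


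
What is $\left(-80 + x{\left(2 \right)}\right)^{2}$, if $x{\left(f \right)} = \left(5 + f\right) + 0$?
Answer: $5329$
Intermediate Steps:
$x{\left(f \right)} = 5 + f$
$\left(-80 + x{\left(2 \right)}\right)^{2} = \left(-80 + \left(5 + 2\right)\right)^{2} = \left(-80 + 7\right)^{2} = \left(-73\right)^{2} = 5329$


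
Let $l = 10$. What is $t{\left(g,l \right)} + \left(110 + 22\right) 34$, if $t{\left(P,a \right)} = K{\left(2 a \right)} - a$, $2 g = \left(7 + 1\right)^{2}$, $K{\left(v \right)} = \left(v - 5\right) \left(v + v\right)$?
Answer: $5078$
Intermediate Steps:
$K{\left(v \right)} = 2 v \left(-5 + v\right)$ ($K{\left(v \right)} = \left(-5 + v\right) 2 v = 2 v \left(-5 + v\right)$)
$g = 32$ ($g = \frac{\left(7 + 1\right)^{2}}{2} = \frac{8^{2}}{2} = \frac{1}{2} \cdot 64 = 32$)
$t{\left(P,a \right)} = - a + 4 a \left(-5 + 2 a\right)$ ($t{\left(P,a \right)} = 2 \cdot 2 a \left(-5 + 2 a\right) - a = 4 a \left(-5 + 2 a\right) - a = - a + 4 a \left(-5 + 2 a\right)$)
$t{\left(g,l \right)} + \left(110 + 22\right) 34 = 10 \left(-21 + 8 \cdot 10\right) + \left(110 + 22\right) 34 = 10 \left(-21 + 80\right) + 132 \cdot 34 = 10 \cdot 59 + 4488 = 590 + 4488 = 5078$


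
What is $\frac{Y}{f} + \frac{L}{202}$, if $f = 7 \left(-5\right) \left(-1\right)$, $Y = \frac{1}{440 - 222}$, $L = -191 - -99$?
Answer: $- \frac{350879}{770630} \approx -0.45531$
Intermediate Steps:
$L = -92$ ($L = -191 + 99 = -92$)
$Y = \frac{1}{218} \approx 0.0045872$
$f = 35$ ($f = \left(-35\right) \left(-1\right) = 35$)
$\frac{Y}{f} + \frac{L}{202} = \frac{1}{218 \cdot 35} - \frac{92}{202} = \frac{1}{218} \cdot \frac{1}{35} - \frac{46}{101} = \frac{1}{7630} - \frac{46}{101} = - \frac{350879}{770630}$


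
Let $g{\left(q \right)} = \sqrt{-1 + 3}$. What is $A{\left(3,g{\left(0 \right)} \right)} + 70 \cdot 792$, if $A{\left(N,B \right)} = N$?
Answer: $55443$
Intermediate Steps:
$g{\left(q \right)} = \sqrt{2}$
$A{\left(3,g{\left(0 \right)} \right)} + 70 \cdot 792 = 3 + 70 \cdot 792 = 3 + 55440 = 55443$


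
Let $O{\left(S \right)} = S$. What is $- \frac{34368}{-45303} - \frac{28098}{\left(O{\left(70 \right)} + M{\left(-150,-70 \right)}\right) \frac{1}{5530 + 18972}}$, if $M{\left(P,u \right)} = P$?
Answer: $\frac{2599098258319}{302020} \approx 8.6057 \cdot 10^{6}$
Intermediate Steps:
$- \frac{34368}{-45303} - \frac{28098}{\left(O{\left(70 \right)} + M{\left(-150,-70 \right)}\right) \frac{1}{5530 + 18972}} = - \frac{34368}{-45303} - \frac{28098}{\left(70 - 150\right) \frac{1}{5530 + 18972}} = \left(-34368\right) \left(- \frac{1}{45303}\right) - \frac{28098}{\left(-80\right) \frac{1}{24502}} = \frac{11456}{15101} - \frac{28098}{\left(-80\right) \frac{1}{24502}} = \frac{11456}{15101} - \frac{28098}{- \frac{40}{12251}} = \frac{11456}{15101} - - \frac{172114299}{20} = \frac{11456}{15101} + \frac{172114299}{20} = \frac{2599098258319}{302020}$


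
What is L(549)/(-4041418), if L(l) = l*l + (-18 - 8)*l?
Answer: -287127/4041418 ≈ -0.071046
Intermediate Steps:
L(l) = l**2 - 26*l
L(549)/(-4041418) = (549*(-26 + 549))/(-4041418) = (549*523)*(-1/4041418) = 287127*(-1/4041418) = -287127/4041418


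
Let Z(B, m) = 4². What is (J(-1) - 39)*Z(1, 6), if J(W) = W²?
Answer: -608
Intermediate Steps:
Z(B, m) = 16
(J(-1) - 39)*Z(1, 6) = ((-1)² - 39)*16 = (1 - 39)*16 = -38*16 = -608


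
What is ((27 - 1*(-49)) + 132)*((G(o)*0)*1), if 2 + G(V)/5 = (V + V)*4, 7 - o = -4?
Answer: 0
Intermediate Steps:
o = 11 (o = 7 - 1*(-4) = 7 + 4 = 11)
G(V) = -10 + 40*V (G(V) = -10 + 5*((V + V)*4) = -10 + 5*((2*V)*4) = -10 + 5*(8*V) = -10 + 40*V)
((27 - 1*(-49)) + 132)*((G(o)*0)*1) = ((27 - 1*(-49)) + 132)*(((-10 + 40*11)*0)*1) = ((27 + 49) + 132)*(((-10 + 440)*0)*1) = (76 + 132)*((430*0)*1) = 208*(0*1) = 208*0 = 0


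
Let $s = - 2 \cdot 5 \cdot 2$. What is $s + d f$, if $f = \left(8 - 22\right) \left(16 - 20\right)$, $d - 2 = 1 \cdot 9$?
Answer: $596$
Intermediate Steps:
$d = 11$ ($d = 2 + 1 \cdot 9 = 2 + 9 = 11$)
$f = 56$ ($f = \left(-14\right) \left(-4\right) = 56$)
$s = -20$ ($s = - 10 \cdot 2 = \left(-1\right) 20 = -20$)
$s + d f = -20 + 11 \cdot 56 = -20 + 616 = 596$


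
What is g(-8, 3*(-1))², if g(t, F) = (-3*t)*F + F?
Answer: 5625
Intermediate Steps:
g(t, F) = F - 3*F*t (g(t, F) = -3*F*t + F = F - 3*F*t)
g(-8, 3*(-1))² = ((3*(-1))*(1 - 3*(-8)))² = (-3*(1 + 24))² = (-3*25)² = (-75)² = 5625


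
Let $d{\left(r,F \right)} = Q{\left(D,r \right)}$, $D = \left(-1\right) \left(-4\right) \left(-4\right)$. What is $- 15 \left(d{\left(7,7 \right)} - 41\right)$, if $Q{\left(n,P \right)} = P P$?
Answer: $-120$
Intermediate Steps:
$D = -16$ ($D = 4 \left(-4\right) = -16$)
$Q{\left(n,P \right)} = P^{2}$
$d{\left(r,F \right)} = r^{2}$
$- 15 \left(d{\left(7,7 \right)} - 41\right) = - 15 \left(7^{2} - 41\right) = - 15 \left(49 - 41\right) = \left(-15\right) 8 = -120$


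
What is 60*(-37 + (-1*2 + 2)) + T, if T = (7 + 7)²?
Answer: -2024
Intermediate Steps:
T = 196 (T = 14² = 196)
60*(-37 + (-1*2 + 2)) + T = 60*(-37 + (-1*2 + 2)) + 196 = 60*(-37 + (-2 + 2)) + 196 = 60*(-37 + 0) + 196 = 60*(-37) + 196 = -2220 + 196 = -2024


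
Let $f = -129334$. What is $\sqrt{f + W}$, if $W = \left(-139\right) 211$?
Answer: $i \sqrt{158663} \approx 398.33 i$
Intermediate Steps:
$W = -29329$
$\sqrt{f + W} = \sqrt{-129334 - 29329} = \sqrt{-158663} = i \sqrt{158663}$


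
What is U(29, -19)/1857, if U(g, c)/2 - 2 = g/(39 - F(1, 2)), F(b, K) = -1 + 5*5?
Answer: 118/27855 ≈ 0.0042362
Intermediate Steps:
F(b, K) = 24 (F(b, K) = -1 + 25 = 24)
U(g, c) = 4 + 2*g/15 (U(g, c) = 4 + 2*(g/(39 - 1*24)) = 4 + 2*(g/(39 - 24)) = 4 + 2*(g/15) = 4 + 2*g/15)
U(29, -19)/1857 = (4 + (2/15)*29)/1857 = (4 + 58/15)*(1/1857) = (118/15)*(1/1857) = 118/27855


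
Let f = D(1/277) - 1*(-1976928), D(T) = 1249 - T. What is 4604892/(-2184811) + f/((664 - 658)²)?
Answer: 33253673686019/605192647 ≈ 54947.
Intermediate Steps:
f = 547955028/277 (f = (1249 - 1/277) - 1*(-1976928) = (1249 - 1*1/277) + 1976928 = (1249 - 1/277) + 1976928 = 345972/277 + 1976928 = 547955028/277 ≈ 1.9782e+6)
4604892/(-2184811) + f/((664 - 658)²) = 4604892/(-2184811) + 547955028/(277*((664 - 658)²)) = 4604892*(-1/2184811) + 547955028/(277*(6²)) = -4604892/2184811 + (547955028/277)/36 = -4604892/2184811 + (547955028/277)*(1/36) = -4604892/2184811 + 15220973/277 = 33253673686019/605192647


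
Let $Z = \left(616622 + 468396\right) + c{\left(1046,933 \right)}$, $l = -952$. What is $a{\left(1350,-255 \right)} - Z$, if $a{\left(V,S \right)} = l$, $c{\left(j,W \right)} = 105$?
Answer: $-1086075$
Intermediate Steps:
$a{\left(V,S \right)} = -952$
$Z = 1085123$ ($Z = \left(616622 + 468396\right) + 105 = 1085018 + 105 = 1085123$)
$a{\left(1350,-255 \right)} - Z = -952 - 1085123 = -1086075$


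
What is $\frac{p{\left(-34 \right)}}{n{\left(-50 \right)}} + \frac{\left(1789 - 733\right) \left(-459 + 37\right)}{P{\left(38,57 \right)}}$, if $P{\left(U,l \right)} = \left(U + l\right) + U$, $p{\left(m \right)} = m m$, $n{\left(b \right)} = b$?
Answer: $- \frac{11217674}{3325} \approx -3373.7$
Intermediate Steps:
$p{\left(m \right)} = m^{2}$
$P{\left(U,l \right)} = l + 2 U$
$\frac{p{\left(-34 \right)}}{n{\left(-50 \right)}} + \frac{\left(1789 - 733\right) \left(-459 + 37\right)}{P{\left(38,57 \right)}} = \frac{\left(-34\right)^{2}}{-50} + \frac{\left(1789 - 733\right) \left(-459 + 37\right)}{57 + 2 \cdot 38} = 1156 \left(- \frac{1}{50}\right) + \frac{1056 \left(-422\right)}{57 + 76} = - \frac{578}{25} - \frac{445632}{133} = - \frac{11217674}{3325}$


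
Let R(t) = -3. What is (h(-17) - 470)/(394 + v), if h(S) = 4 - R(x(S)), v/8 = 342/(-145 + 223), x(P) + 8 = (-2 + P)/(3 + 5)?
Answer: -6019/5578 ≈ -1.0791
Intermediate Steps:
x(P) = -33/4 + P/8 (x(P) = -8 + (-2 + P)/(3 + 5) = -8 + (-2 + P)/8 = -8 + (-2 + P)*(1/8) = -8 + (-1/4 + P/8) = -33/4 + P/8)
v = 456/13 (v = 8*(342/(-145 + 223)) = 8*(342/78) = 8*(342*(1/78)) = 8*(57/13) = 456/13 ≈ 35.077)
h(S) = 7 (h(S) = 4 - 1*(-3) = 4 + 3 = 7)
(h(-17) - 470)/(394 + v) = (7 - 470)/(394 + 456/13) = -463/5578/13 = -463*13/5578 = -6019/5578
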